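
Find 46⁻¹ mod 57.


Use the extended Euclidean algorithm to write 1 = 46·s + 57·t; then s mod 57 is the inverse.
Euclidean algorithm:
  46 = 0·57 + 46
  57 = 1·46 + 11
  46 = 4·11 + 2
  11 = 5·2 + 1
  2 = 2·1 + 0
gcd(46,57) = 1
Back-substitution gives: 46·(-26) + 57·(21) = 1
So 46⁻¹ ≡ -26 ≡ 31 (mod 57)
Check: 46 × 31 = 1426 ≡ 1 (mod 57) ✓

46⁻¹ ≡ 31 (mod 57)


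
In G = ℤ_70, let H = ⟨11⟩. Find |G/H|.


|⟨11⟩| = n / gcd(11, 70) = 70 / 1 = 70
H is normal (ℤ_70 is abelian).
|G/H| = |G| / |H| = 70 / 70 = 1

|G/H| = 1


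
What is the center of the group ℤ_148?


Z(G) = {g ∈ G | gx = xg for all x ∈ G}
ℤ_148 is abelian, so Z(G) = G

Z(ℤ_148) = ℤ_148


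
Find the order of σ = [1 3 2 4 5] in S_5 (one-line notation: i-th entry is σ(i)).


Cycle decomposition: (2 3)
Cycle lengths: 2
Order = lcm(2) = 2

ord(σ) = 2


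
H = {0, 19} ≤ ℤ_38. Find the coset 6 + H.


6 + H = {6 + h (mod 38) : h ∈ H}
6+0=6, 6+19=25

6 + H = {6, 25}


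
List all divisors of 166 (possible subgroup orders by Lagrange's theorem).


Lagrange's theorem: |H| divides |G|
|G| = 166
Divisors of 166: 1, 2, 83, 166

Possible subgroup orders: {1, 2, 83, 166}


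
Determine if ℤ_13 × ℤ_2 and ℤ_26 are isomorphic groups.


Comparing ℤ_13 × ℤ_2 and ℤ_26:
gcd(13,2) = 1, so ℤ_13 × ℤ_2 ≅ ℤ_26 (CRT)

Yes, ℤ_13 × ℤ_2 ≅ ℤ_26


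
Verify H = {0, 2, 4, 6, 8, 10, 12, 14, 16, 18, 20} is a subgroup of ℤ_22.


Subgroup test for H = {0, 2, 4, 6, 8, 10, 12, 14, 16, 18, 20} in (ℤ_22, +):
(1) 0 ∈ H? Yes
(2) Closure: for all a,b ∈ H, (a+b) mod 22 ∈ H? Yes
(3) Inverses: for all a ∈ H, -a mod 22 ∈ H? Yes

Yes, H is a subgroup of ℤ_22


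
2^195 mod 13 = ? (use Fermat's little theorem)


Fermat's little theorem: if p is prime and gcd(a,p)=1, then a^(p-1) ≡ 1 (mod p)
p = 13 is prime, gcd(2,13) = 1
Reduce exponent: 195 mod 12 = 3
So 2^195 ≡ 2^3 (mod 13)
2^3 mod 13 = 8

2^195 ≡ 8 (mod 13)


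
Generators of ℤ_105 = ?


g generates ℤ_n iff gcd(g,n) = 1
Prime factors of 105: 3, 5, 7
Generators are g ∈ {1,...,104} not divisible by any of these primes.
Generators: {1, 2, 4, 8, 11, 13, 16, 17, 19, 22, 23, 26, 29, 31, 32, 34, 37, 38, 41, 43, 44, 46, 47, 52, 53, 58, 59, 61, 62, 64, 67, 68, 71, 73, 74, 76, 79, 82, 83, 86, 88, 89, 92, 94, 97, 101, 103, 104}
Number of generators = φ(105) = 48

Generators of ℤ_105 = {1, 2, 4, 8, 11, 13, 16, 17, 19, 22, 23, 26, 29, 31, 32, 34, 37, 38, 41, 43, 44, 46, 47, 52, 53, 58, 59, 61, 62, 64, 67, 68, 71, 73, 74, 76, 79, 82, 83, 86, 88, 89, 92, 94, 97, 101, 103, 104}


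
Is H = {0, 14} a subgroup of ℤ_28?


Subgroup test for H = {0, 14} in (ℤ_28, +):
(1) 0 ∈ H? Yes
(2) Closure: for all a,b ∈ H, (a+b) mod 28 ∈ H? Yes
(3) Inverses: for all a ∈ H, -a mod 28 ∈ H? Yes

Yes, H is a subgroup of ℤ_28


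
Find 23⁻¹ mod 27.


Use the extended Euclidean algorithm to write 1 = 23·s + 27·t; then s mod 27 is the inverse.
Euclidean algorithm:
  23 = 0·27 + 23
  27 = 1·23 + 4
  23 = 5·4 + 3
  4 = 1·3 + 1
  3 = 3·1 + 0
gcd(23,27) = 1
Back-substitution gives: 23·(-7) + 27·(6) = 1
So 23⁻¹ ≡ -7 ≡ 20 (mod 27)
Check: 23 × 20 = 460 ≡ 1 (mod 27) ✓

23⁻¹ ≡ 20 (mod 27)


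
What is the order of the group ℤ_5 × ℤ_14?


|A × B| = |A| · |B|
|ℤ_5 × ℤ_14| = 5 × 14 = 70

|ℤ_5 × ℤ_14| = 70


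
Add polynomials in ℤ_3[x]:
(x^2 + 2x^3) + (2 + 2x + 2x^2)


Add coefficients mod 3:
x^0: 0 + 2 = 2 (mod 3)
x^1: 0 + 2 = 2 (mod 3)
x^2: 1 + 2 = 0 (mod 3)
x^3: 2 + 0 = 2 (mod 3)
Result: 2 + 2x + 2x^3

f + g = 2 + 2x + 2x^3


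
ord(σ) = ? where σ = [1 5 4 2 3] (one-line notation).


Cycle decomposition: (2 5 3 4)
Cycle lengths: 4
Order = lcm(4) = 4

ord(σ) = 4


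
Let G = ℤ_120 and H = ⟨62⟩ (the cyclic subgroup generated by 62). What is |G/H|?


|⟨62⟩| = n / gcd(62, 120) = 120 / 2 = 60
H is normal (ℤ_120 is abelian).
|G/H| = |G| / |H| = 120 / 60 = 2

|G/H| = 2


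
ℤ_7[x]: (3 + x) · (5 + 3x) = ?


Expand and collect like terms; reduce coefficients mod 7:
x^0: 3·5 = 15 ≡ 1 (mod 7)
x^1: 3·3 + 1·5 = 14 ≡ 0 (mod 7)
x^2: 1·3 = 3 ≡ 3 (mod 7)
Result: 1 + 3x^2

f · g = 1 + 3x^2


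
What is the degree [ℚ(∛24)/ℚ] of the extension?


∛24 has minimal polynomial x³ - 24 (irreducible over ℚ since 24 is not a perfect cube)

[ℚ(∛24)/ℚ] = 3


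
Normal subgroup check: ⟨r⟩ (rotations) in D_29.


H = ⟨r⟩ (rotations) in D_29
The rotation subgroup ⟨r⟩ has index 2 in D_29, so it is normal

Yes, normal subgroup


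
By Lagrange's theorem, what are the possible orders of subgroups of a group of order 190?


Lagrange's theorem: |H| divides |G|
|G| = 190
Divisors of 190: 1, 2, 5, 10, 19, 38, 95, 190

Possible subgroup orders: {1, 2, 5, 10, 19, 38, 95, 190}


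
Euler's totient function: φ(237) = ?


Factor n: 237 = 3 × 79
φ(n) = n · ∏(1 - 1/p) over distinct primes p | n
φ(237) = 237 · (1 - 1/3) · (1 - 1/79) = 156

φ(237) = 156


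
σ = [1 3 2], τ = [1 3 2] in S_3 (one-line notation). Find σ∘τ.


σ∘τ: apply τ first, then σ
1 →τ 1 →σ 1
2 →τ 3 →σ 2
3 →τ 2 →σ 3

σ∘τ = [1 2 3]


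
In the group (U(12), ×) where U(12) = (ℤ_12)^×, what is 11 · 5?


Operation: multiplication mod 12
11 · 5 = (a × b) mod 12 with a = 11, b = 5

11 · 5 = 7


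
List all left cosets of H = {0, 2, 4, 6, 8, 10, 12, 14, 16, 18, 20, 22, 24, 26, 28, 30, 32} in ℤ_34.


H = {0, 2, 4, 6, 8, 10, 12, 14, 16, 18, 20, 22, 24, 26, 28, 30, 32}, |H| = 17
Number of cosets = |G|/|H| = 34/17 = 2
0 + H = {0, 2, 4, 6, 8, 10, 12, 14, 16, 18, 20, 22, 24, 26, 28, 30, 32}
1 + H = {1, 3, 5, 7, 9, 11, 13, 15, 17, 19, 21, 23, 25, 27, 29, 31, 33}

Cosets: 0+H={0,2,4,6,8,10,12,14,16,18,20,22,24,26,28,30,32}; 1+H={1,3,5,7,9,11,13,15,17,19,21,23,25,27,29,31,33}


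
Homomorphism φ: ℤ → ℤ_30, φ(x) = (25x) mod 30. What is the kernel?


Kernel = preimage of identity
ker(φ) = {x ∈ ℤ : 25x ≡ 0 (mod 30)}. gcd(25,30) = 5, so 25x ≡ 0 (mod 30) ⟺ x ≡ 0 (mod 30/5 = 6). Hence ker(φ) = 6ℤ

ker(φ) = 6ℤ


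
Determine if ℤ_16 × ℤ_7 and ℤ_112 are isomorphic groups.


Comparing ℤ_16 × ℤ_7 and ℤ_112:
gcd(16,7) = 1, so ℤ_16 × ℤ_7 ≅ ℤ_112 (CRT)

Yes, ℤ_16 × ℤ_7 ≅ ℤ_112


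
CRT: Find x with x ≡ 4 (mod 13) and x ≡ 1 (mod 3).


m₁ = 13, m₂ = 3, gcd = 1, so CRT applies. M = m₁·m₂ = 39
Let M₁ = M/m₁ = 3, M₂ = M/m₂ = 13
Find y₁ ≡ M₁⁻¹ (mod m₁): 3⁻¹ ≡ 9 (mod 13)
Find y₂ ≡ M₂⁻¹ (mod m₂): 13⁻¹ ≡ 1 (mod 3)
x = a₁·M₁·y₁ + a₂·M₂·y₂ = 4·3·9 + 1·13·1 = 121
Reduce mod 39: x ≡ 4
Check: 4 mod 13 = 4 ✓, 4 mod 3 = 1 ✓

x ≡ 4 (mod 39)


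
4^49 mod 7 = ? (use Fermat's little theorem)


Fermat's little theorem: if p is prime and gcd(a,p)=1, then a^(p-1) ≡ 1 (mod p)
p = 7 is prime, gcd(4,7) = 1
Reduce exponent: 49 mod 6 = 1
So 4^49 ≡ 4^1 (mod 7)
4^1 mod 7 = 4

4^49 ≡ 4 (mod 7)


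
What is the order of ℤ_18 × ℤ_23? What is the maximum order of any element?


|ℤ_18 × ℤ_23| = 18 × 23 = 414
Max element order = lcm(18,23) = 414
Cyclic? Yes (gcd=1)

|ℤ_18×ℤ_23| = 414, max element order = 414


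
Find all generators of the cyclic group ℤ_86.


g generates ℤ_n iff gcd(g,n) = 1
Prime factors of 86: 2, 43
Generators are g ∈ {1,...,85} not divisible by any of these primes.
Generators: {1, 3, 5, 7, 9, 11, 13, 15, 17, 19, 21, 23, 25, 27, 29, 31, 33, 35, 37, 39, 41, 45, 47, 49, 51, 53, 55, 57, 59, 61, 63, 65, 67, 69, 71, 73, 75, 77, 79, 81, 83, 85}
Number of generators = φ(86) = 42

Generators of ℤ_86 = {1, 3, 5, 7, 9, 11, 13, 15, 17, 19, 21, 23, 25, 27, 29, 31, 33, 35, 37, 39, 41, 45, 47, 49, 51, 53, 55, 57, 59, 61, 63, 65, 67, 69, 71, 73, 75, 77, 79, 81, 83, 85}


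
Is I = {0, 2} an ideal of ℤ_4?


Check ideal conditions for I = {0, 2} in ℤ_4:
(1) I is an additive subgroup? Yes
(2) For r ∈ ℤ_4 and a ∈ I: r·a ∈ I? Yes

Yes, I is an ideal of ℤ_4


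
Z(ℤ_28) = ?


Z(G) = {g ∈ G | gx = xg for all x ∈ G}
ℤ_28 is abelian, so Z(G) = G

Z(ℤ_28) = ℤ_28


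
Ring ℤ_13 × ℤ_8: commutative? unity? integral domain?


Direct product ring; commutative with unity (1,1); but (1,0)·(0,1) = (0,0) gives zero divisors, so not an integral domain
Commutative: Yes
Integral domain: No
Has unity: Yes

ℤ_13 × ℤ_8: Commutative=Yes, Unity=Yes


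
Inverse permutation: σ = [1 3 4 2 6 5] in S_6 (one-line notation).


To find σ⁻¹, swap domain and range:
σ(1) = 1 → σ⁻¹(1) = 1
σ(2) = 3 → σ⁻¹(3) = 2
σ(3) = 4 → σ⁻¹(4) = 3
σ(4) = 2 → σ⁻¹(2) = 4
σ(5) = 6 → σ⁻¹(6) = 5
σ(6) = 5 → σ⁻¹(5) = 6

σ⁻¹ = [1 4 2 3 6 5]


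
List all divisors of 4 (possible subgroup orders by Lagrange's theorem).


Lagrange's theorem: |H| divides |G|
|G| = 4
Divisors of 4: 1, 2, 4

Possible subgroup orders: {1, 2, 4}


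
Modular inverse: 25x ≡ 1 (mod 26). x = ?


Use the extended Euclidean algorithm to write 1 = 25·s + 26·t; then s mod 26 is the inverse.
Euclidean algorithm:
  25 = 0·26 + 25
  26 = 1·25 + 1
  25 = 25·1 + 0
gcd(25,26) = 1
Back-substitution gives: 25·(-1) + 26·(1) = 1
So 25⁻¹ ≡ -1 ≡ 25 (mod 26)
Check: 25 × 25 = 625 ≡ 1 (mod 26) ✓

25⁻¹ ≡ 25 (mod 26)


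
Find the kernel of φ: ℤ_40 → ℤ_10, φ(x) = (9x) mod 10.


Kernel = preimage of identity
ker(φ) = {x ∈ ℤ_40 : 9x ≡ 0 (mod 10)}. Since 10 | 40, φ is well-defined. The kernel is the cyclic subgroup ⟨10⟩ of ℤ_40 (order 4), i.e. {0, 10, 20, 30}

ker(φ) = {0, 10, 20, 30}


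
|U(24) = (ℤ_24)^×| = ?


U(n) is the group of units mod n; |U(n)| = φ(n)
|U(24)| = φ(24) = 8

|U(24) = (ℤ_24)^×| = 8


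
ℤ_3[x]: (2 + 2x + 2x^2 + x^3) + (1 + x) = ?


Add coefficients mod 3:
x^0: 2 + 1 = 0 (mod 3)
x^1: 2 + 1 = 0 (mod 3)
x^2: 2 + 0 = 2 (mod 3)
x^3: 1 + 0 = 1 (mod 3)
Result: 2x^2 + x^3

f + g = 2x^2 + x^3


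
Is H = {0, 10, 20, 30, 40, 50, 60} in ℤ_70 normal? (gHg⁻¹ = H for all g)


H = {0, 10, 20, 30, 40, 50, 60} in ℤ_70
ℤ_70 is abelian; every subgroup of an abelian group is normal

Yes, normal subgroup


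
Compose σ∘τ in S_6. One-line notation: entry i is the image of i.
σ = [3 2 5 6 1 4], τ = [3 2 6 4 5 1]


σ∘τ: apply τ first, then σ
1 →τ 3 →σ 5
2 →τ 2 →σ 2
3 →τ 6 →σ 4
4 →τ 4 →σ 6
5 →τ 5 →σ 1
6 →τ 1 →σ 3

σ∘τ = [5 2 4 6 1 3]


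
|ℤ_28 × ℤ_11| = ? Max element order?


|ℤ_28 × ℤ_11| = 28 × 11 = 308
Max element order = lcm(28,11) = 308
Cyclic? Yes (gcd=1)

|ℤ_28×ℤ_11| = 308, max element order = 308


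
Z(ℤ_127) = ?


Z(G) = {g ∈ G | gx = xg for all x ∈ G}
ℤ_127 is abelian, so Z(G) = G

Z(ℤ_127) = ℤ_127


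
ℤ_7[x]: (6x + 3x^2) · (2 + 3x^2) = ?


Expand and collect like terms; reduce coefficients mod 7:
x^0: 0·2 = 0 ≡ 0 (mod 7)
x^1: 0·0 + 6·2 = 12 ≡ 5 (mod 7)
x^2: 0·3 + 6·0 + 3·2 = 6 ≡ 6 (mod 7)
x^3: 6·3 + 3·0 = 18 ≡ 4 (mod 7)
x^4: 3·3 = 9 ≡ 2 (mod 7)
Result: 5x + 6x^2 + 4x^3 + 2x^4

f · g = 5x + 6x^2 + 4x^3 + 2x^4


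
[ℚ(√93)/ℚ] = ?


√93 has minimal polynomial x² - 93 (irreducible over ℚ since 93 is squarefree)

[ℚ(√93)/ℚ] = 2


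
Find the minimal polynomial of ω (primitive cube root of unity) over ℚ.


ω satisfies x² + x + 1 = 0 (the cyclotomic polynomial Φ₃)

Minimal polynomial: x² + x + 1


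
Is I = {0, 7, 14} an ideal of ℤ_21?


Check ideal conditions for I = {0, 7, 14} in ℤ_21:
(1) I is an additive subgroup? Yes
(2) For r ∈ ℤ_21 and a ∈ I: r·a ∈ I? Yes

Yes, I is an ideal of ℤ_21


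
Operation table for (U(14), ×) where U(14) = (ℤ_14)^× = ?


Elements: {1, 3, 5, 9, 11, 13}
Operation: multiplication mod 14
Entry (a, b) = (a × b) mod 14

Cayley table:
   |  1 |  3 |  5 |  9 | 11 | 13
 1 |  1 |  3 |  5 |  9 | 11 | 13
 3 |  3 |  9 |  1 | 13 |  5 | 11
 5 |  5 |  1 | 11 |  3 | 13 |  9
 9 |  9 | 13 |  3 | 11 |  1 |  5
11 | 11 |  5 | 13 |  1 |  9 |  3
13 | 13 | 11 |  9 |  5 |  3 |  1


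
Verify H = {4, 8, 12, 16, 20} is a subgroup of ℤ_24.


Subgroup test for H = {4, 8, 12, 16, 20} in (ℤ_24, +):
(1) 0 ∈ H? No
(2) Closure: for all a,b ∈ H, (a+b) mod 24 ∈ H? No  [counterexample: 4 + 20 = 0 ∉ H]
(3) Inverses: for all a ∈ H, -a mod 24 ∈ H? Yes

No, H is not a subgroup of ℤ_24


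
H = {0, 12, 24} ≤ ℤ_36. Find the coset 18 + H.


18 + H = {18 + h (mod 36) : h ∈ H}
18+0=18, 18+12=30, 18+24=6
18 + H = {6, 18, 30} = 6 + H

18 + H = {6, 18, 30}


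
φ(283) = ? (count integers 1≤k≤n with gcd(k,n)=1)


Factor n: 283 = 283
φ(n) = n · ∏(1 - 1/p) over distinct primes p | n
φ(283) = 283 · (1 - 1/283) = 282

φ(283) = 282


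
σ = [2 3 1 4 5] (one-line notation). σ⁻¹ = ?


To find σ⁻¹, swap domain and range:
σ(1) = 2 → σ⁻¹(2) = 1
σ(2) = 3 → σ⁻¹(3) = 2
σ(3) = 1 → σ⁻¹(1) = 3
σ(4) = 4 → σ⁻¹(4) = 4
σ(5) = 5 → σ⁻¹(5) = 5

σ⁻¹ = [3 1 2 4 5]


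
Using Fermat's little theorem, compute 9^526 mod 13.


Fermat's little theorem: if p is prime and gcd(a,p)=1, then a^(p-1) ≡ 1 (mod p)
p = 13 is prime, gcd(9,13) = 1
Reduce exponent: 526 mod 12 = 10
So 9^526 ≡ 9^10 (mod 13)
9^10 mod 13 = 9

9^526 ≡ 9 (mod 13)


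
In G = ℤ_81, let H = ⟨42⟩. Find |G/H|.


|⟨42⟩| = n / gcd(42, 81) = 81 / 3 = 27
H is normal (ℤ_81 is abelian).
|G/H| = |G| / |H| = 81 / 27 = 3

|G/H| = 3


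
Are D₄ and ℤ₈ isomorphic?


Comparing D₄ and ℤ₈:
D₄ is non-abelian, ℤ₈ is abelian

No, D₄ ≇ ℤ₈


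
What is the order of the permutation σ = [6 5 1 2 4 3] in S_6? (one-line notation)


Cycle decomposition: (1 6 3) (2 5 4)
Cycle lengths: 3, 3
Order = lcm(3, 3) = 3

ord(σ) = 3


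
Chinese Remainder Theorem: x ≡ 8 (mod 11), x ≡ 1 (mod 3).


m₁ = 11, m₂ = 3, gcd = 1, so CRT applies. M = m₁·m₂ = 33
Let M₁ = M/m₁ = 3, M₂ = M/m₂ = 11
Find y₁ ≡ M₁⁻¹ (mod m₁): 3⁻¹ ≡ 4 (mod 11)
Find y₂ ≡ M₂⁻¹ (mod m₂): 11⁻¹ ≡ 2 (mod 3)
x = a₁·M₁·y₁ + a₂·M₂·y₂ = 8·3·4 + 1·11·2 = 118
Reduce mod 33: x ≡ 19
Check: 19 mod 11 = 8 ✓, 19 mod 3 = 1 ✓

x ≡ 19 (mod 33)


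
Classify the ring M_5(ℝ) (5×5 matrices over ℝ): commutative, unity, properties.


Matrix multiplication is non-commutative for n ≥ 2; the identity matrix I is the unity; singular matrices give zero divisors, so not an integral domain
Commutative: No
Integral domain: No
Has unity: Yes

M_5(ℝ) (5×5 matrices over ℝ): Commutative=No, Unity=Yes


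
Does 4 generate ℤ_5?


g generates ℤ_n iff gcd(g, n) = 1
gcd(4, 5) = 1
Since gcd = 1, 4 is a generator.

Yes, 4 generates ℤ_5


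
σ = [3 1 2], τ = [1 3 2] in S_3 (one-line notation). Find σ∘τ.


σ∘τ: apply τ first, then σ
1 →τ 1 →σ 3
2 →τ 3 →σ 2
3 →τ 2 →σ 1

σ∘τ = [3 2 1]


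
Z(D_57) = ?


Z(G) = {g ∈ G | gx = xg for all x ∈ G}
For odd n, Z(D_n) = {e}: no nontrivial rotation commutes with all reflections

Z(D_57) = {e}


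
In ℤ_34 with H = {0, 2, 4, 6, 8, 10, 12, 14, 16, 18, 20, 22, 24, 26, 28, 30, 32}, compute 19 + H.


19 + H = {19 + h (mod 34) : h ∈ H}
19+0=19, 19+2=21, 19+4=23, 19+6=25, 19+8=27, 19+10=29, 19+12=31, 19+14=33, 19+16=1, 19+18=3, 19+20=5, 19+22=7, 19+24=9, 19+26=11, 19+28=13, 19+30=15, 19+32=17
19 + H = {1, 3, 5, 7, 9, 11, 13, 15, 17, 19, 21, 23, 25, 27, 29, 31, 33} = 1 + H

19 + H = {1, 3, 5, 7, 9, 11, 13, 15, 17, 19, 21, 23, 25, 27, 29, 31, 33}


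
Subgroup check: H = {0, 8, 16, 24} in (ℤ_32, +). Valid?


Subgroup test for H = {0, 8, 16, 24} in (ℤ_32, +):
(1) 0 ∈ H? Yes
(2) Closure: for all a,b ∈ H, (a+b) mod 32 ∈ H? Yes
(3) Inverses: for all a ∈ H, -a mod 32 ∈ H? Yes

Yes, H is a subgroup of ℤ_32


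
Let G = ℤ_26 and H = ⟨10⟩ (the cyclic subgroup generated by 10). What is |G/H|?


|⟨10⟩| = n / gcd(10, 26) = 26 / 2 = 13
H is normal (ℤ_26 is abelian).
|G/H| = |G| / |H| = 26 / 13 = 2

|G/H| = 2


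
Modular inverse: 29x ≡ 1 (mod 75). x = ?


Use the extended Euclidean algorithm to write 1 = 29·s + 75·t; then s mod 75 is the inverse.
Euclidean algorithm:
  29 = 0·75 + 29
  75 = 2·29 + 17
  29 = 1·17 + 12
  17 = 1·12 + 5
  12 = 2·5 + 2
  5 = 2·2 + 1
  2 = 2·1 + 0
gcd(29,75) = 1
Back-substitution gives: 29·(-31) + 75·(12) = 1
So 29⁻¹ ≡ -31 ≡ 44 (mod 75)
Check: 29 × 44 = 1276 ≡ 1 (mod 75) ✓

29⁻¹ ≡ 44 (mod 75)


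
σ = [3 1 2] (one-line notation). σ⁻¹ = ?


To find σ⁻¹, swap domain and range:
σ(1) = 3 → σ⁻¹(3) = 1
σ(2) = 1 → σ⁻¹(1) = 2
σ(3) = 2 → σ⁻¹(2) = 3

σ⁻¹ = [2 3 1]


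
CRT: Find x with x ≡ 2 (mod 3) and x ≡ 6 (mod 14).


m₁ = 3, m₂ = 14, gcd = 1, so CRT applies. M = m₁·m₂ = 42
Let M₁ = M/m₁ = 14, M₂ = M/m₂ = 3
Find y₁ ≡ M₁⁻¹ (mod m₁): 14⁻¹ ≡ 2 (mod 3)
Find y₂ ≡ M₂⁻¹ (mod m₂): 3⁻¹ ≡ 5 (mod 14)
x = a₁·M₁·y₁ + a₂·M₂·y₂ = 2·14·2 + 6·3·5 = 146
Reduce mod 42: x ≡ 20
Check: 20 mod 3 = 2 ✓, 20 mod 14 = 6 ✓

x ≡ 20 (mod 42)


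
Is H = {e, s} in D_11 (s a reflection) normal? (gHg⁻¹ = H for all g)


H = {e, s} in D_11 (s a reflection)
r·s·r⁻¹ = sr⁻² ≠ s for n ≥ 3, so {e, s} is not closed under conjugation

No, not a normal subgroup


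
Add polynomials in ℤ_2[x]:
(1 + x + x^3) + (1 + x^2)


Add coefficients mod 2:
x^0: 1 + 1 = 0 (mod 2)
x^1: 1 + 0 = 1 (mod 2)
x^2: 0 + 1 = 1 (mod 2)
x^3: 1 + 0 = 1 (mod 2)
Result: x + x^2 + x^3

f + g = x + x^2 + x^3


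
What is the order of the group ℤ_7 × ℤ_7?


|A × B| = |A| · |B|
|ℤ_7 × ℤ_7| = 7 × 7 = 49

|ℤ_7 × ℤ_7| = 49


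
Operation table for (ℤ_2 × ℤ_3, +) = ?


Elements: {(0,0), (0,1), (0,2), (1,0), (1,1), (1,2)}
Operation: componentwise addition mod (2, 3)
Entry (a, b) = ((a₁+b₁) mod 2, (a₂+b₂) mod 3)

Cayley table:
      | (0,0) | (0,1) | (0,2) | (1,0) | (1,1) | (1,2)
(0,0) | (0,0) | (0,1) | (0,2) | (1,0) | (1,1) | (1,2)
(0,1) | (0,1) | (0,2) | (0,0) | (1,1) | (1,2) | (1,0)
(0,2) | (0,2) | (0,0) | (0,1) | (1,2) | (1,0) | (1,1)
(1,0) | (1,0) | (1,1) | (1,2) | (0,0) | (0,1) | (0,2)
(1,1) | (1,1) | (1,2) | (1,0) | (0,1) | (0,2) | (0,0)
(1,2) | (1,2) | (1,0) | (1,1) | (0,2) | (0,0) | (0,1)


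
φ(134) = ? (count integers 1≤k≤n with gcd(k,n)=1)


Factor n: 134 = 2 × 67
φ(n) = n · ∏(1 - 1/p) over distinct primes p | n
φ(134) = 134 · (1 - 1/2) · (1 - 1/67) = 66

φ(134) = 66


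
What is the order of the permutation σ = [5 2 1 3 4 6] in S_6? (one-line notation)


Cycle decomposition: (1 5 4 3)
Cycle lengths: 4
Order = lcm(4) = 4

ord(σ) = 4


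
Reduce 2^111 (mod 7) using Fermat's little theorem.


Fermat's little theorem: if p is prime and gcd(a,p)=1, then a^(p-1) ≡ 1 (mod p)
p = 7 is prime, gcd(2,7) = 1
Reduce exponent: 111 mod 6 = 3
So 2^111 ≡ 2^3 (mod 7)
2^3 mod 7 = 1

2^111 ≡ 1 (mod 7)


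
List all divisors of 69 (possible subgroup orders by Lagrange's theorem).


Lagrange's theorem: |H| divides |G|
|G| = 69
Divisors of 69: 1, 3, 23, 69

Possible subgroup orders: {1, 3, 23, 69}


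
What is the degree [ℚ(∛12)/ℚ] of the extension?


∛12 has minimal polynomial x³ - 12 (irreducible over ℚ since 12 is not a perfect cube)

[ℚ(∛12)/ℚ] = 3


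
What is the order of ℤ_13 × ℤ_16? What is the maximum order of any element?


|ℤ_13 × ℤ_16| = 13 × 16 = 208
Max element order = lcm(13,16) = 208
Cyclic? Yes (gcd=1)

|ℤ_13×ℤ_16| = 208, max element order = 208


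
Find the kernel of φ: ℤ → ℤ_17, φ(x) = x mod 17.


Kernel = preimage of identity
ker(φ) = {x ∈ ℤ : x ≡ 0 (mod 17)} = 17ℤ = {0, ±17, ±34, ...}

ker(φ) = 17ℤ


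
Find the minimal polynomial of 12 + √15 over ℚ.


Let α = 12 + √15. Then α - 12 = √15, so (α - 12)² = 15, giving α² - 24α + 129 = 0. Degree 2 and α ∉ ℚ, so this is the minimal polynomial.

Minimal polynomial: x² - 24x + 129


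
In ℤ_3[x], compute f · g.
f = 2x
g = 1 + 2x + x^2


Expand and collect like terms; reduce coefficients mod 3:
x^0: 0·1 = 0 ≡ 0 (mod 3)
x^1: 0·2 + 2·1 = 2 ≡ 2 (mod 3)
x^2: 0·1 + 2·2 = 4 ≡ 1 (mod 3)
x^3: 2·1 = 2 ≡ 2 (mod 3)
Result: 2x + x^2 + 2x^3

f · g = 2x + x^2 + 2x^3


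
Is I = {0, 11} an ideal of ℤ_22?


Check ideal conditions for I = {0, 11} in ℤ_22:
(1) I is an additive subgroup? Yes
(2) For r ∈ ℤ_22 and a ∈ I: r·a ∈ I? Yes

Yes, I is an ideal of ℤ_22


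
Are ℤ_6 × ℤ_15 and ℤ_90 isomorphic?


Comparing ℤ_6 × ℤ_15 and ℤ_90:
gcd(6,15) = 3 ≠ 1. Max element order in ℤ_6×ℤ_15 is lcm(6,15) = 30 < 90, so it has no element of order 90

No, ℤ_6 × ℤ_15 ≇ ℤ_90


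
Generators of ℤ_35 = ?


g generates ℤ_n iff gcd(g,n) = 1
Prime factors of 35: 5, 7
Generators are g ∈ {1,...,34} not divisible by any of these primes.
Generators: {1, 2, 3, 4, 6, 8, 9, 11, 12, 13, 16, 17, 18, 19, 22, 23, 24, 26, 27, 29, 31, 32, 33, 34}
Number of generators = φ(35) = 24

Generators of ℤ_35 = {1, 2, 3, 4, 6, 8, 9, 11, 12, 13, 16, 17, 18, 19, 22, 23, 24, 26, 27, 29, 31, 32, 33, 34}


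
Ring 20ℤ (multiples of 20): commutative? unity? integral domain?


20ℤ is a commutative ring under +,× but has no multiplicative identity (1 ∉ 20ℤ); it has no zero divisors, but without unity it is not an integral domain
Commutative: Yes
Integral domain: No
Has unity: No

20ℤ (multiples of 20): Commutative=Yes, Unity=No


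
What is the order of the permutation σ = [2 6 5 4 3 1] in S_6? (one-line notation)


Cycle decomposition: (1 2 6) (3 5)
Cycle lengths: 3, 2
Order = lcm(3, 2) = 6

ord(σ) = 6


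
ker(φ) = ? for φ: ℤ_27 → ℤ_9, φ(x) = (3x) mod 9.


Kernel = preimage of identity
ker(φ) = {x ∈ ℤ_27 : 3x ≡ 0 (mod 9)}. Since 9 | 27, φ is well-defined. The kernel is the cyclic subgroup ⟨3⟩ of ℤ_27 (order 9), i.e. {0, 3, 6, 9, 12, 15, 18, 21, 24}

ker(φ) = {0, 3, 6, 9, 12, 15, 18, 21, 24}


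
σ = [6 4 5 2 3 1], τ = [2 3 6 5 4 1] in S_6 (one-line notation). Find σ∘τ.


σ∘τ: apply τ first, then σ
1 →τ 2 →σ 4
2 →τ 3 →σ 5
3 →τ 6 →σ 1
4 →τ 5 →σ 3
5 →τ 4 →σ 2
6 →τ 1 →σ 6

σ∘τ = [4 5 1 3 2 6]


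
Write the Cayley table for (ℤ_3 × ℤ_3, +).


Elements: {(0,0), (0,1), (0,2), (1,0), (1,1), (1,2), (2,0), (2,1), (2,2)}
Operation: componentwise addition mod (3, 3)
Entry (a, b) = ((a₁+b₁) mod 3, (a₂+b₂) mod 3)

Cayley table:
      | (0,0) | (0,1) | (0,2) | (1,0) | (1,1) | (1,2) | (2,0) | (2,1) | (2,2)
(0,0) | (0,0) | (0,1) | (0,2) | (1,0) | (1,1) | (1,2) | (2,0) | (2,1) | (2,2)
(0,1) | (0,1) | (0,2) | (0,0) | (1,1) | (1,2) | (1,0) | (2,1) | (2,2) | (2,0)
(0,2) | (0,2) | (0,0) | (0,1) | (1,2) | (1,0) | (1,1) | (2,2) | (2,0) | (2,1)
(1,0) | (1,0) | (1,1) | (1,2) | (2,0) | (2,1) | (2,2) | (0,0) | (0,1) | (0,2)
(1,1) | (1,1) | (1,2) | (1,0) | (2,1) | (2,2) | (2,0) | (0,1) | (0,2) | (0,0)
(1,2) | (1,2) | (1,0) | (1,1) | (2,2) | (2,0) | (2,1) | (0,2) | (0,0) | (0,1)
(2,0) | (2,0) | (2,1) | (2,2) | (0,0) | (0,1) | (0,2) | (1,0) | (1,1) | (1,2)
(2,1) | (2,1) | (2,2) | (2,0) | (0,1) | (0,2) | (0,0) | (1,1) | (1,2) | (1,0)
(2,2) | (2,2) | (2,0) | (2,1) | (0,2) | (0,0) | (0,1) | (1,2) | (1,0) | (1,1)


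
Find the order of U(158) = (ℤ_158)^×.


U(n) is the group of units mod n; |U(n)| = φ(n)
|U(158)| = φ(158) = 78

|U(158) = (ℤ_158)^×| = 78


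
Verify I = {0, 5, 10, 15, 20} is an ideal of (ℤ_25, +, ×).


Check ideal conditions for I = {0, 5, 10, 15, 20} in ℤ_25:
(1) I is an additive subgroup? Yes
(2) For r ∈ ℤ_25 and a ∈ I: r·a ∈ I? Yes

Yes, I is an ideal of ℤ_25


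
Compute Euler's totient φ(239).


Factor n: 239 = 239
φ(n) = n · ∏(1 - 1/p) over distinct primes p | n
φ(239) = 239 · (1 - 1/239) = 238

φ(239) = 238


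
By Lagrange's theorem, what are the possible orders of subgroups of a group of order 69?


Lagrange's theorem: |H| divides |G|
|G| = 69
Divisors of 69: 1, 3, 23, 69

Possible subgroup orders: {1, 3, 23, 69}


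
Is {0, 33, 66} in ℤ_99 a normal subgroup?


H = {0, 33, 66} in ℤ_99
ℤ_99 is abelian; every subgroup of an abelian group is normal

Yes, normal subgroup


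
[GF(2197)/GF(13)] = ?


GF(2197) = GF(13^3), so the extension degree is 3

[GF(2197)/GF(13)] = 3


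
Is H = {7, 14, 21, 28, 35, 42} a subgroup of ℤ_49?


Subgroup test for H = {7, 14, 21, 28, 35, 42} in (ℤ_49, +):
(1) 0 ∈ H? No
(2) Closure: for all a,b ∈ H, (a+b) mod 49 ∈ H? No  [counterexample: 7 + 42 = 0 ∉ H]
(3) Inverses: for all a ∈ H, -a mod 49 ∈ H? Yes

No, H is not a subgroup of ℤ_49


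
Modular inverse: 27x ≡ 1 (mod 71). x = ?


Use the extended Euclidean algorithm to write 1 = 27·s + 71·t; then s mod 71 is the inverse.
Euclidean algorithm:
  27 = 0·71 + 27
  71 = 2·27 + 17
  27 = 1·17 + 10
  17 = 1·10 + 7
  10 = 1·7 + 3
  7 = 2·3 + 1
  3 = 3·1 + 0
gcd(27,71) = 1
Back-substitution gives: 27·(-21) + 71·(8) = 1
So 27⁻¹ ≡ -21 ≡ 50 (mod 71)
Check: 27 × 50 = 1350 ≡ 1 (mod 71) ✓

27⁻¹ ≡ 50 (mod 71)


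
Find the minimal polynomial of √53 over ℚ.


√53 satisfies x² - 53 = 0, irreducible over ℚ since 53 is squarefree

Minimal polynomial: x² - 53


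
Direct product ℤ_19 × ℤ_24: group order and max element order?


|ℤ_19 × ℤ_24| = 19 × 24 = 456
Max element order = lcm(19,24) = 456
Cyclic? Yes (gcd=1)

|ℤ_19×ℤ_24| = 456, max element order = 456


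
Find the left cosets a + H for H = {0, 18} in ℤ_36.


H = {0, 18}, |H| = 2
Number of cosets = |G|/|H| = 36/2 = 18
0 + H = {0, 18}
1 + H = {1, 19}
2 + H = {2, 20}
3 + H = {3, 21}
4 + H = {4, 22}
5 + H = {5, 23}
6 + H = {6, 24}
7 + H = {7, 25}
8 + H = {8, 26}
9 + H = {9, 27}
10 + H = {10, 28}
11 + H = {11, 29}
12 + H = {12, 30}
13 + H = {13, 31}
14 + H = {14, 32}
15 + H = {15, 33}
16 + H = {16, 34}
17 + H = {17, 35}

Cosets: 0+H={0,18}; 1+H={1,19}; 2+H={2,20}; 3+H={3,21}; 4+H={4,22}; 5+H={5,23}; 6+H={6,24}; 7+H={7,25}; 8+H={8,26}; 9+H={9,27}; 10+H={10,28}; 11+H={11,29}; 12+H={12,30}; 13+H={13,31}; 14+H={14,32}; 15+H={15,33}; 16+H={16,34}; 17+H={17,35}


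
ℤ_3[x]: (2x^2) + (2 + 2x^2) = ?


Add coefficients mod 3:
x^0: 0 + 2 = 2 (mod 3)
x^1: 0 + 0 = 0 (mod 3)
x^2: 2 + 2 = 1 (mod 3)
Result: 2 + x^2

f + g = 2 + x^2


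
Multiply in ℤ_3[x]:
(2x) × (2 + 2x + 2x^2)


Expand and collect like terms; reduce coefficients mod 3:
x^0: 0·2 = 0 ≡ 0 (mod 3)
x^1: 0·2 + 2·2 = 4 ≡ 1 (mod 3)
x^2: 0·2 + 2·2 = 4 ≡ 1 (mod 3)
x^3: 2·2 = 4 ≡ 1 (mod 3)
Result: x + x^2 + x^3

f · g = x + x^2 + x^3


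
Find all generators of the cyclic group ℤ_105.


g generates ℤ_n iff gcd(g,n) = 1
Prime factors of 105: 3, 5, 7
Generators are g ∈ {1,...,104} not divisible by any of these primes.
Generators: {1, 2, 4, 8, 11, 13, 16, 17, 19, 22, 23, 26, 29, 31, 32, 34, 37, 38, 41, 43, 44, 46, 47, 52, 53, 58, 59, 61, 62, 64, 67, 68, 71, 73, 74, 76, 79, 82, 83, 86, 88, 89, 92, 94, 97, 101, 103, 104}
Number of generators = φ(105) = 48

Generators of ℤ_105 = {1, 2, 4, 8, 11, 13, 16, 17, 19, 22, 23, 26, 29, 31, 32, 34, 37, 38, 41, 43, 44, 46, 47, 52, 53, 58, 59, 61, 62, 64, 67, 68, 71, 73, 74, 76, 79, 82, 83, 86, 88, 89, 92, 94, 97, 101, 103, 104}


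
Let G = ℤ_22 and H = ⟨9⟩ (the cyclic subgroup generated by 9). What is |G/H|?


|⟨9⟩| = n / gcd(9, 22) = 22 / 1 = 22
H is normal (ℤ_22 is abelian).
|G/H| = |G| / |H| = 22 / 22 = 1

|G/H| = 1


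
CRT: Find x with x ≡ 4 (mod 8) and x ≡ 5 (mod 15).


m₁ = 8, m₂ = 15, gcd = 1, so CRT applies. M = m₁·m₂ = 120
Let M₁ = M/m₁ = 15, M₂ = M/m₂ = 8
Find y₁ ≡ M₁⁻¹ (mod m₁): 15⁻¹ ≡ 7 (mod 8)
Find y₂ ≡ M₂⁻¹ (mod m₂): 8⁻¹ ≡ 2 (mod 15)
x = a₁·M₁·y₁ + a₂·M₂·y₂ = 4·15·7 + 5·8·2 = 500
Reduce mod 120: x ≡ 20
Check: 20 mod 8 = 4 ✓, 20 mod 15 = 5 ✓

x ≡ 20 (mod 120)


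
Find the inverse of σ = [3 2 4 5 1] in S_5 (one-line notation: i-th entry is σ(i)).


To find σ⁻¹, swap domain and range:
σ(1) = 3 → σ⁻¹(3) = 1
σ(2) = 2 → σ⁻¹(2) = 2
σ(3) = 4 → σ⁻¹(4) = 3
σ(4) = 5 → σ⁻¹(5) = 4
σ(5) = 1 → σ⁻¹(1) = 5

σ⁻¹ = [5 2 1 3 4]


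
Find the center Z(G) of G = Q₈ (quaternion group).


Z(G) = {g ∈ G | gx = xg for all x ∈ G}
In Q₈ = {±1, ±i, ±j, ±k}, only ±1 commute with every element

Z(Q₈ (quaternion group)) = {1, -1}


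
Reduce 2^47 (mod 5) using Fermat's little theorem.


Fermat's little theorem: if p is prime and gcd(a,p)=1, then a^(p-1) ≡ 1 (mod p)
p = 5 is prime, gcd(2,5) = 1
Reduce exponent: 47 mod 4 = 3
So 2^47 ≡ 2^3 (mod 5)
2^3 mod 5 = 3

2^47 ≡ 3 (mod 5)


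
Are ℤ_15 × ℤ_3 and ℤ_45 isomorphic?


Comparing ℤ_15 × ℤ_3 and ℤ_45:
gcd(15,3) = 3 ≠ 1. Max element order in ℤ_15×ℤ_3 is lcm(15,3) = 15 < 45, so it has no element of order 45

No, ℤ_15 × ℤ_3 ≇ ℤ_45


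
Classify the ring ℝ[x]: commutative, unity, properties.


Polynomial ring over ℝ (an integral domain) is a commutative integral domain with unity 1
Commutative: Yes
Integral domain: Yes
Has unity: Yes

ℝ[x]: Commutative=Yes, Unity=Yes


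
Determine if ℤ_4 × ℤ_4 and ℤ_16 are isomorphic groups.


Comparing ℤ_4 × ℤ_4 and ℤ_16:
gcd(4,4) = 4 ≠ 1. Max element order in ℤ_4×ℤ_4 is lcm(4,4) = 4 < 16, so it has no element of order 16

No, ℤ_4 × ℤ_4 ≇ ℤ_16


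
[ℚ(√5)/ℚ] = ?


√5 has minimal polynomial x² - 5 (irreducible over ℚ since 5 is squarefree)

[ℚ(√5)/ℚ] = 2


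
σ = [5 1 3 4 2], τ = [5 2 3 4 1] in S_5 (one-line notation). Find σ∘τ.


σ∘τ: apply τ first, then σ
1 →τ 5 →σ 2
2 →τ 2 →σ 1
3 →τ 3 →σ 3
4 →τ 4 →σ 4
5 →τ 1 →σ 5

σ∘τ = [2 1 3 4 5]


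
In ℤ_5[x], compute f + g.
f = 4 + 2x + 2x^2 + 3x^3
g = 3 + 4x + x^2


Add coefficients mod 5:
x^0: 4 + 3 = 2 (mod 5)
x^1: 2 + 4 = 1 (mod 5)
x^2: 2 + 1 = 3 (mod 5)
x^3: 3 + 0 = 3 (mod 5)
Result: 2 + x + 3x^2 + 3x^3

f + g = 2 + x + 3x^2 + 3x^3


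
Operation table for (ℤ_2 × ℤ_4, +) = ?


Elements: {(0,0), (0,1), (0,2), (0,3), (1,0), (1,1), (1,2), (1,3)}
Operation: componentwise addition mod (2, 4)
Entry (a, b) = ((a₁+b₁) mod 2, (a₂+b₂) mod 4)

Cayley table:
      | (0,0) | (0,1) | (0,2) | (0,3) | (1,0) | (1,1) | (1,2) | (1,3)
(0,0) | (0,0) | (0,1) | (0,2) | (0,3) | (1,0) | (1,1) | (1,2) | (1,3)
(0,1) | (0,1) | (0,2) | (0,3) | (0,0) | (1,1) | (1,2) | (1,3) | (1,0)
(0,2) | (0,2) | (0,3) | (0,0) | (0,1) | (1,2) | (1,3) | (1,0) | (1,1)
(0,3) | (0,3) | (0,0) | (0,1) | (0,2) | (1,3) | (1,0) | (1,1) | (1,2)
(1,0) | (1,0) | (1,1) | (1,2) | (1,3) | (0,0) | (0,1) | (0,2) | (0,3)
(1,1) | (1,1) | (1,2) | (1,3) | (1,0) | (0,1) | (0,2) | (0,3) | (0,0)
(1,2) | (1,2) | (1,3) | (1,0) | (1,1) | (0,2) | (0,3) | (0,0) | (0,1)
(1,3) | (1,3) | (1,0) | (1,1) | (1,2) | (0,3) | (0,0) | (0,1) | (0,2)


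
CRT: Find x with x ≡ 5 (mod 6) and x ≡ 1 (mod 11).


m₁ = 6, m₂ = 11, gcd = 1, so CRT applies. M = m₁·m₂ = 66
Let M₁ = M/m₁ = 11, M₂ = M/m₂ = 6
Find y₁ ≡ M₁⁻¹ (mod m₁): 11⁻¹ ≡ 5 (mod 6)
Find y₂ ≡ M₂⁻¹ (mod m₂): 6⁻¹ ≡ 2 (mod 11)
x = a₁·M₁·y₁ + a₂·M₂·y₂ = 5·11·5 + 1·6·2 = 287
Reduce mod 66: x ≡ 23
Check: 23 mod 6 = 5 ✓, 23 mod 11 = 1 ✓

x ≡ 23 (mod 66)


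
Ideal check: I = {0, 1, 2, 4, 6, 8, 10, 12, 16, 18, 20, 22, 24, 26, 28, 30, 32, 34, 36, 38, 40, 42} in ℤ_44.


Check ideal conditions for I = {0, 1, 2, 4, 6, 8, 10, 12, 16, 18, 20, 22, 24, 26, 28, 30, 32, 34, 36, 38, 40, 42} in ℤ_44:
(1) I is an additive subgroup? No
(2) For r ∈ ℤ_44 and a ∈ I: r·a ∈ I? No  [counterexample: r=3, a=1, r·a mod 44 = 3 ∉ I]

No, I is not an ideal of ℤ_44


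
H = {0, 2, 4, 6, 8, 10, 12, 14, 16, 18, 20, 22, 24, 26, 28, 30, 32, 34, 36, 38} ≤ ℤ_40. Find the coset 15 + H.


15 + H = {15 + h (mod 40) : h ∈ H}
15+0=15, 15+2=17, 15+4=19, 15+6=21, 15+8=23, 15+10=25, 15+12=27, 15+14=29, 15+16=31, 15+18=33, 15+20=35, 15+22=37, 15+24=39, 15+26=1, 15+28=3, 15+30=5, 15+32=7, 15+34=9, 15+36=11, 15+38=13
15 + H = {1, 3, 5, 7, 9, 11, 13, 15, 17, 19, 21, 23, 25, 27, 29, 31, 33, 35, 37, 39} = 1 + H

15 + H = {1, 3, 5, 7, 9, 11, 13, 15, 17, 19, 21, 23, 25, 27, 29, 31, 33, 35, 37, 39}


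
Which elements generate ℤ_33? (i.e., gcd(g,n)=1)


g generates ℤ_n iff gcd(g,n) = 1
Prime factors of 33: 3, 11
Generators are g ∈ {1,...,32} not divisible by any of these primes.
Generators: {1, 2, 4, 5, 7, 8, 10, 13, 14, 16, 17, 19, 20, 23, 25, 26, 28, 29, 31, 32}
Number of generators = φ(33) = 20

Generators of ℤ_33 = {1, 2, 4, 5, 7, 8, 10, 13, 14, 16, 17, 19, 20, 23, 25, 26, 28, 29, 31, 32}


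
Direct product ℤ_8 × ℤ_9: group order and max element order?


|ℤ_8 × ℤ_9| = 8 × 9 = 72
Max element order = lcm(8,9) = 72
Cyclic? Yes (gcd=1)

|ℤ_8×ℤ_9| = 72, max element order = 72


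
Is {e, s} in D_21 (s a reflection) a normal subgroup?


H = {e, s} in D_21 (s a reflection)
r·s·r⁻¹ = sr⁻² ≠ s for n ≥ 3, so {e, s} is not closed under conjugation

No, not a normal subgroup


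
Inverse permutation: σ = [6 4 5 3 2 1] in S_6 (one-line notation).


To find σ⁻¹, swap domain and range:
σ(1) = 6 → σ⁻¹(6) = 1
σ(2) = 4 → σ⁻¹(4) = 2
σ(3) = 5 → σ⁻¹(5) = 3
σ(4) = 3 → σ⁻¹(3) = 4
σ(5) = 2 → σ⁻¹(2) = 5
σ(6) = 1 → σ⁻¹(1) = 6

σ⁻¹ = [6 5 4 2 3 1]


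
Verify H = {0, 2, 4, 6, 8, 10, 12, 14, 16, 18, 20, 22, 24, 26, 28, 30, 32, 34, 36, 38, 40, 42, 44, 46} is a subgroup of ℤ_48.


Subgroup test for H = {0, 2, 4, 6, 8, 10, 12, 14, 16, 18, 20, 22, 24, 26, 28, 30, 32, 34, 36, 38, 40, 42, 44, 46} in (ℤ_48, +):
(1) 0 ∈ H? Yes
(2) Closure: for all a,b ∈ H, (a+b) mod 48 ∈ H? Yes
(3) Inverses: for all a ∈ H, -a mod 48 ∈ H? Yes

Yes, H is a subgroup of ℤ_48


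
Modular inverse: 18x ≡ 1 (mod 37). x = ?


Use the extended Euclidean algorithm to write 1 = 18·s + 37·t; then s mod 37 is the inverse.
Euclidean algorithm:
  18 = 0·37 + 18
  37 = 2·18 + 1
  18 = 18·1 + 0
gcd(18,37) = 1
Back-substitution gives: 18·(-2) + 37·(1) = 1
So 18⁻¹ ≡ -2 ≡ 35 (mod 37)
Check: 18 × 35 = 630 ≡ 1 (mod 37) ✓

18⁻¹ ≡ 35 (mod 37)


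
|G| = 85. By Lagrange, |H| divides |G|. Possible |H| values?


Lagrange's theorem: |H| divides |G|
|G| = 85
Divisors of 85: 1, 5, 17, 85

Possible subgroup orders: {1, 5, 17, 85}


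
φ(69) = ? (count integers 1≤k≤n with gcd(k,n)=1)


Factor n: 69 = 3 × 23
φ(n) = n · ∏(1 - 1/p) over distinct primes p | n
φ(69) = 69 · (1 - 1/3) · (1 - 1/23) = 44

φ(69) = 44


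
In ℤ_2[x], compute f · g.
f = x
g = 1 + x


Expand and collect like terms; reduce coefficients mod 2:
x^0: 0·1 = 0 ≡ 0 (mod 2)
x^1: 0·1 + 1·1 = 1 ≡ 1 (mod 2)
x^2: 1·1 = 1 ≡ 1 (mod 2)
Result: x + x^2

f · g = x + x^2


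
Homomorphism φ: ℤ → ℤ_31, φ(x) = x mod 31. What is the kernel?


Kernel = preimage of identity
ker(φ) = {x ∈ ℤ : x ≡ 0 (mod 31)} = 31ℤ = {0, ±31, ±62, ...}

ker(φ) = 31ℤ


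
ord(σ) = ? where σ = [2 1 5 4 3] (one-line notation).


Cycle decomposition: (1 2) (3 5)
Cycle lengths: 2, 2
Order = lcm(2, 2) = 2

ord(σ) = 2


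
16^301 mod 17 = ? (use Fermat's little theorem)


Fermat's little theorem: if p is prime and gcd(a,p)=1, then a^(p-1) ≡ 1 (mod p)
p = 17 is prime, gcd(16,17) = 1
Reduce exponent: 301 mod 16 = 13
So 16^301 ≡ 16^13 (mod 17)
16^13 mod 17 = 16

16^301 ≡ 16 (mod 17)


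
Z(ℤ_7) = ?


Z(G) = {g ∈ G | gx = xg for all x ∈ G}
ℤ_7 is abelian, so Z(G) = G

Z(ℤ_7) = ℤ_7


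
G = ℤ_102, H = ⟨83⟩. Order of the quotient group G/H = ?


|⟨83⟩| = n / gcd(83, 102) = 102 / 1 = 102
H is normal (ℤ_102 is abelian).
|G/H| = |G| / |H| = 102 / 102 = 1

|G/H| = 1


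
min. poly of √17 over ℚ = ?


√17 satisfies x² - 17 = 0, irreducible over ℚ since 17 is squarefree

Minimal polynomial: x² - 17


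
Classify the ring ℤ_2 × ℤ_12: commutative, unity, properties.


Direct product ring; commutative with unity (1,1); but (1,0)·(0,1) = (0,0) gives zero divisors, so not an integral domain
Commutative: Yes
Integral domain: No
Has unity: Yes

ℤ_2 × ℤ_12: Commutative=Yes, Unity=Yes


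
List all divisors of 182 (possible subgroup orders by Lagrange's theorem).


Lagrange's theorem: |H| divides |G|
|G| = 182
Divisors of 182: 1, 2, 7, 13, 14, 26, 91, 182

Possible subgroup orders: {1, 2, 7, 13, 14, 26, 91, 182}


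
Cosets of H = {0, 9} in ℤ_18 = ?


H = {0, 9}, |H| = 2
Number of cosets = |G|/|H| = 18/2 = 9
0 + H = {0, 9}
1 + H = {1, 10}
2 + H = {2, 11}
3 + H = {3, 12}
4 + H = {4, 13}
5 + H = {5, 14}
6 + H = {6, 15}
7 + H = {7, 16}
8 + H = {8, 17}

Cosets: 0+H={0,9}; 1+H={1,10}; 2+H={2,11}; 3+H={3,12}; 4+H={4,13}; 5+H={5,14}; 6+H={6,15}; 7+H={7,16}; 8+H={8,17}


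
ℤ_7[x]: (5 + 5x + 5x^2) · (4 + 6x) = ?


Expand and collect like terms; reduce coefficients mod 7:
x^0: 5·4 = 20 ≡ 6 (mod 7)
x^1: 5·6 + 5·4 = 50 ≡ 1 (mod 7)
x^2: 5·6 + 5·4 = 50 ≡ 1 (mod 7)
x^3: 5·6 = 30 ≡ 2 (mod 7)
Result: 6 + x + x^2 + 2x^3

f · g = 6 + x + x^2 + 2x^3


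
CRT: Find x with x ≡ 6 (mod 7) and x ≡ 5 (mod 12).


m₁ = 7, m₂ = 12, gcd = 1, so CRT applies. M = m₁·m₂ = 84
Let M₁ = M/m₁ = 12, M₂ = M/m₂ = 7
Find y₁ ≡ M₁⁻¹ (mod m₁): 12⁻¹ ≡ 3 (mod 7)
Find y₂ ≡ M₂⁻¹ (mod m₂): 7⁻¹ ≡ 7 (mod 12)
x = a₁·M₁·y₁ + a₂·M₂·y₂ = 6·12·3 + 5·7·7 = 461
Reduce mod 84: x ≡ 41
Check: 41 mod 7 = 6 ✓, 41 mod 12 = 5 ✓

x ≡ 41 (mod 84)


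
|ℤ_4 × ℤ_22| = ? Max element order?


|ℤ_4 × ℤ_22| = 4 × 22 = 88
Max element order = lcm(4,22) = 44
Cyclic? No (gcd=2)

|ℤ_4×ℤ_22| = 88, max element order = 44


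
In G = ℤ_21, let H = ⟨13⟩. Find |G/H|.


|⟨13⟩| = n / gcd(13, 21) = 21 / 1 = 21
H is normal (ℤ_21 is abelian).
|G/H| = |G| / |H| = 21 / 21 = 1

|G/H| = 1


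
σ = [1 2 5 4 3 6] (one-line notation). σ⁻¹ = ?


To find σ⁻¹, swap domain and range:
σ(1) = 1 → σ⁻¹(1) = 1
σ(2) = 2 → σ⁻¹(2) = 2
σ(3) = 5 → σ⁻¹(5) = 3
σ(4) = 4 → σ⁻¹(4) = 4
σ(5) = 3 → σ⁻¹(3) = 5
σ(6) = 6 → σ⁻¹(6) = 6

σ⁻¹ = [1 2 5 4 3 6]


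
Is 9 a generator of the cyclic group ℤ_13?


g generates ℤ_n iff gcd(g, n) = 1
gcd(9, 13) = 1
Since gcd = 1, 9 is a generator.

Yes, 9 generates ℤ_13


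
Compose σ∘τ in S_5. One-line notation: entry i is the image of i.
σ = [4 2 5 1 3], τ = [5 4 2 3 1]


σ∘τ: apply τ first, then σ
1 →τ 5 →σ 3
2 →τ 4 →σ 1
3 →τ 2 →σ 2
4 →τ 3 →σ 5
5 →τ 1 →σ 4

σ∘τ = [3 1 2 5 4]


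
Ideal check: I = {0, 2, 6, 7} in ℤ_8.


Check ideal conditions for I = {0, 2, 6, 7} in ℤ_8:
(1) I is an additive subgroup? No
(2) For r ∈ ℤ_8 and a ∈ I: r·a ∈ I? No  [counterexample: r=2, a=2, r·a mod 8 = 4 ∉ I]

No, I is not an ideal of ℤ_8


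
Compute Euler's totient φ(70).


Factor n: 70 = 2 × 5 × 7
φ(n) = n · ∏(1 - 1/p) over distinct primes p | n
φ(70) = 70 · (1 - 1/2) · (1 - 1/5) · (1 - 1/7) = 24

φ(70) = 24


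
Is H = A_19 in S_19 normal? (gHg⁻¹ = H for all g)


H = A_19 in S_19
A_19 has index 2 in S_19, and every subgroup of index 2 is normal

Yes, normal subgroup


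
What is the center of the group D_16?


Z(G) = {g ∈ G | gx = xg for all x ∈ G}
For even n, Z(D_n) = {e, r^(n/2)}: the 180° rotation r^8 commutes with every reflection and rotation

Z(D_16) = {e, r^8}
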